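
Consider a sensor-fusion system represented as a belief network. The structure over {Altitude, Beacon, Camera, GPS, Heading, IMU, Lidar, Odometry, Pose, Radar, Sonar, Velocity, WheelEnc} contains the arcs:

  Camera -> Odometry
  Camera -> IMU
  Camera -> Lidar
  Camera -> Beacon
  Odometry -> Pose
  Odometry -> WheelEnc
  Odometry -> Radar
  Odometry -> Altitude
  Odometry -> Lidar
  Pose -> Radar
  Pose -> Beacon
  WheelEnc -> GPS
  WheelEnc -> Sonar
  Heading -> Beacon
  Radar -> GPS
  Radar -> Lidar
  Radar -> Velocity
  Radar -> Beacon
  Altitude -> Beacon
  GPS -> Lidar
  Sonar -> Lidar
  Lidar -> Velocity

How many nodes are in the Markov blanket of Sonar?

6

By definition, MB(Sonar) is built from Sonar's parents, Sonar's children, and the co-parents of Sonar.
Pa(Sonar) = {WheelEnc}.
Ch(Sonar) = {Lidar}.
For each child, the remaining parents (spouses of Sonar):
  Lidar also has parents Camera, GPS, Odometry, Radar.
MB(Sonar) = {Camera, GPS, Lidar, Odometry, Radar, WheelEnc}, which has 6 nodes.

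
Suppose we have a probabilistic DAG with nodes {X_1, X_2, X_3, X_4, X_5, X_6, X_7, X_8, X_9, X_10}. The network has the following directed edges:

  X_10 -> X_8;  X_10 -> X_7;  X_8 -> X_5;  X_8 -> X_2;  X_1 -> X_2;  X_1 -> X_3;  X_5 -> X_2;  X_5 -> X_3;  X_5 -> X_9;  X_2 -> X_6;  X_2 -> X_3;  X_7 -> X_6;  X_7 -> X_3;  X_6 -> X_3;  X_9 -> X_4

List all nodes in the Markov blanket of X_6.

{X_1, X_2, X_3, X_5, X_7}

Ch(X_6) = {X_3}.
X_6's parents: X_2, X_7.
Parents of each child, excluding X_6:
  X_3: X_1, X_2, X_5, X_7
Union: {X_2, X_7} ∪ {X_3} ∪ {X_1, X_2, X_5, X_7} = {X_1, X_2, X_3, X_5, X_7}.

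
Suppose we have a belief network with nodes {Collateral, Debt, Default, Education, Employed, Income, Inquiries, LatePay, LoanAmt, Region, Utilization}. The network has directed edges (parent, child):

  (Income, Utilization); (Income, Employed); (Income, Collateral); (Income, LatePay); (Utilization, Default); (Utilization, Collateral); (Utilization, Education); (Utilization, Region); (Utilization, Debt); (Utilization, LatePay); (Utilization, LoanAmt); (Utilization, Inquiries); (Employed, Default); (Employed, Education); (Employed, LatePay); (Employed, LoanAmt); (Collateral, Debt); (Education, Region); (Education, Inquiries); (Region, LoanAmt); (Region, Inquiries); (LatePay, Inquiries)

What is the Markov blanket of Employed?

Employed's parents: Income.
Employed has children Default, Education, LatePay, LoanAmt.
For each child, the remaining parents (spouses of Employed):
  Default also has parent Utilization.
  Education also has parent Utilization.
  LatePay also has parents Income, Utilization.
  LoanAmt also has parents Region, Utilization.
So the Markov blanket of Employed is {Default, Education, Income, LatePay, LoanAmt, Region, Utilization}.

{Default, Education, Income, LatePay, LoanAmt, Region, Utilization}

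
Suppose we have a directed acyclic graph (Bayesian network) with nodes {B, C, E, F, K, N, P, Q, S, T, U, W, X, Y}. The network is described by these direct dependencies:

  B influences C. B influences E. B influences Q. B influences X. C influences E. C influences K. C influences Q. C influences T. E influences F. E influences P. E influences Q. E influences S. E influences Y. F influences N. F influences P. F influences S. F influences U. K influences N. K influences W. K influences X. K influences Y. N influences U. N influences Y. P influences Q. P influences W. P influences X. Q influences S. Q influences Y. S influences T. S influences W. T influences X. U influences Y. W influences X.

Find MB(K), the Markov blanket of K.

A node's Markov blanket = Pa ∪ Ch ∪ (parents of Ch other than the node itself).
K's children: N, W, X, Y.
Pa(K) = {C}.
Co-parents of K (other parents of its children):
  parents(N) \ {K} = {F}.
  W's other parents are P, S.
  parents(X) \ {K} = {B, P, T, W}.
  Y also has parents E, N, Q, U.
Union: {C} ∪ {N, W, X, Y} ∪ {B, E, F, N, P, Q, S, T, U, W} = {B, C, E, F, N, P, Q, S, T, U, W, X, Y}.

{B, C, E, F, N, P, Q, S, T, U, W, X, Y}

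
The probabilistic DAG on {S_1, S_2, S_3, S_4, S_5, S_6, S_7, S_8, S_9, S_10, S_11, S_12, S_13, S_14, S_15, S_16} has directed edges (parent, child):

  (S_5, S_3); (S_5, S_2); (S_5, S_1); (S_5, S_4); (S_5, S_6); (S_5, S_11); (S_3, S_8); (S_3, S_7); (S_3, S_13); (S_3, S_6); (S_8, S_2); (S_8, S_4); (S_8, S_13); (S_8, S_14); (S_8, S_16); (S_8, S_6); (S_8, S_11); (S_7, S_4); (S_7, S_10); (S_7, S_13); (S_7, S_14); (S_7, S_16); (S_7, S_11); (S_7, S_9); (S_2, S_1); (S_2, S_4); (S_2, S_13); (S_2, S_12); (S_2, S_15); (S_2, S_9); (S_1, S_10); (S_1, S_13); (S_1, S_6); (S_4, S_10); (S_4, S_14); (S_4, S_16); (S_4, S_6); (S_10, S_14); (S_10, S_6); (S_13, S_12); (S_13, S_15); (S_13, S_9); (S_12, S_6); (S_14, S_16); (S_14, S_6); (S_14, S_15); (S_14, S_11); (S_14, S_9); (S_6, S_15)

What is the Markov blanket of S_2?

S_2 has children S_1, S_4, S_9, S_12, S_13, S_15.
Pa(S_2) = {S_5, S_8}.
For each child, the remaining parents (spouses of S_2):
  S_1: S_5
  S_4: S_5, S_7, S_8
  S_13: S_1, S_3, S_7, S_8
  S_12: S_13
  S_15: S_6, S_13, S_14
  S_9: S_7, S_13, S_14
Union: {S_5, S_8} ∪ {S_1, S_4, S_9, S_12, S_13, S_15} ∪ {S_1, S_3, S_5, S_6, S_7, S_8, S_13, S_14} = {S_1, S_3, S_4, S_5, S_6, S_7, S_8, S_9, S_12, S_13, S_14, S_15}.

{S_1, S_3, S_4, S_5, S_6, S_7, S_8, S_9, S_12, S_13, S_14, S_15}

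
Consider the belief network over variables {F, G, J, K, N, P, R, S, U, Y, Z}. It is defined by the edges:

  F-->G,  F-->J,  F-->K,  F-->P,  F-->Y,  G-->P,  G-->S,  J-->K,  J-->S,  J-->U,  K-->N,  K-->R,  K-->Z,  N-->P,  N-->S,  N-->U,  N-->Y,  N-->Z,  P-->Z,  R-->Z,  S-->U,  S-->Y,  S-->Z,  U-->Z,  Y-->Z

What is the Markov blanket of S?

S's parents: G, J, N.
Ch(S) = {U, Y, Z}.
Parents of each child, excluding S:
  U's other parents are J, N.
  Y also has parents F, N.
  Z also has parents K, N, P, R, U, Y.
Union: {G, J, N} ∪ {U, Y, Z} ∪ {F, J, K, N, P, R, U, Y} = {F, G, J, K, N, P, R, U, Y, Z}.

{F, G, J, K, N, P, R, U, Y, Z}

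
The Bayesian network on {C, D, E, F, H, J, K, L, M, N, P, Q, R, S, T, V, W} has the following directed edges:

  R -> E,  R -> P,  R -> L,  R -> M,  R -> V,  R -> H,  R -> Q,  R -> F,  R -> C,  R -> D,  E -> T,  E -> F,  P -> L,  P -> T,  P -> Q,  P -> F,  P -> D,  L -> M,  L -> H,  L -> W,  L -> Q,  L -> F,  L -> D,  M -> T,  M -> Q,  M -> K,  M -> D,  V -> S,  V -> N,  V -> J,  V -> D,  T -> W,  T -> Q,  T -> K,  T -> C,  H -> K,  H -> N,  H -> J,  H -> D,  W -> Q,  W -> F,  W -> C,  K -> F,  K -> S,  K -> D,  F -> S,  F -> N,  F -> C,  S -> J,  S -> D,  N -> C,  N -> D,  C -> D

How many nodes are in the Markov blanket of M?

14

Pa(M) = {L, R}.
M's children: D, K, Q, T.
Parents of each child, excluding M:
  T's other parents are E, P.
  Q also has parents L, P, R, T, W.
  parents(K) \ {M} = {H, T}.
  D's other parents are C, H, K, L, N, P, R, S, V.
MB(M) = {C, D, E, H, K, L, N, P, Q, R, S, T, V, W}, which has 14 nodes.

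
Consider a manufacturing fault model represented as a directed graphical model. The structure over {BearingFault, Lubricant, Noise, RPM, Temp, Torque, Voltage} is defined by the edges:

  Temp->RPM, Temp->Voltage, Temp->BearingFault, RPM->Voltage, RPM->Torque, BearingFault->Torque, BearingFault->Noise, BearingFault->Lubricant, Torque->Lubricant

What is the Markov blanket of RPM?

{BearingFault, Temp, Torque, Voltage}

A node's Markov blanket = Pa ∪ Ch ∪ (parents of Ch other than the node itself).
Children of RPM: Torque, Voltage.
RPM's parents: Temp.
Parents of each child, excluding RPM:
  Voltage's other parent is Temp.
  Torque's other parent is BearingFault.
MB(RPM) = {BearingFault, Temp, Torque, Voltage}.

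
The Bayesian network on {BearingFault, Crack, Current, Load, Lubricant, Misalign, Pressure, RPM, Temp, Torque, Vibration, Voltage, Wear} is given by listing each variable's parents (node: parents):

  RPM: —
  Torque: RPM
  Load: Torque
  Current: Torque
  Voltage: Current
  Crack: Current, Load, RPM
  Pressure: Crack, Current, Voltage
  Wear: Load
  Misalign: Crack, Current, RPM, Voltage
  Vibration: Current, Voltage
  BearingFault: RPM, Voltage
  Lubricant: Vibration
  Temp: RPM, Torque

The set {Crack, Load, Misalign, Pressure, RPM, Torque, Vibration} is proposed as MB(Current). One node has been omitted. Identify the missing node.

Current's children: Crack, Misalign, Pressure, Vibration, Voltage.
Current has parent Torque.
For each child, the remaining parents (spouses of Current):
  Voltage: —
  Crack: Load, RPM
  Pressure: Crack, Voltage
  Misalign: Crack, RPM, Voltage
  Vibration: Voltage
MB(Current) = {Crack, Load, Misalign, Pressure, RPM, Torque, Vibration, Voltage}.
Comparing with the claimed set, Voltage is missing.

Voltage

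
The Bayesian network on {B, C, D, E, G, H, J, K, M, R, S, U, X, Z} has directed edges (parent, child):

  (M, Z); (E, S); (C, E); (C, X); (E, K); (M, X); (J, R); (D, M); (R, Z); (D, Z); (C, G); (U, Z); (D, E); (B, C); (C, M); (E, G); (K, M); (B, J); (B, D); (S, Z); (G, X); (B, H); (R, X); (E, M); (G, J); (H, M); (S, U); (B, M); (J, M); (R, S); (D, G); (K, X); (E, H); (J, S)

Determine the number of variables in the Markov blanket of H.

Parents of H: B, E.
H's children: M.
Co-parents of H (other parents of its children):
  M's other parents are B, C, D, E, J, K.
MB(H) = {B, C, D, E, J, K, M}, which has 7 nodes.

7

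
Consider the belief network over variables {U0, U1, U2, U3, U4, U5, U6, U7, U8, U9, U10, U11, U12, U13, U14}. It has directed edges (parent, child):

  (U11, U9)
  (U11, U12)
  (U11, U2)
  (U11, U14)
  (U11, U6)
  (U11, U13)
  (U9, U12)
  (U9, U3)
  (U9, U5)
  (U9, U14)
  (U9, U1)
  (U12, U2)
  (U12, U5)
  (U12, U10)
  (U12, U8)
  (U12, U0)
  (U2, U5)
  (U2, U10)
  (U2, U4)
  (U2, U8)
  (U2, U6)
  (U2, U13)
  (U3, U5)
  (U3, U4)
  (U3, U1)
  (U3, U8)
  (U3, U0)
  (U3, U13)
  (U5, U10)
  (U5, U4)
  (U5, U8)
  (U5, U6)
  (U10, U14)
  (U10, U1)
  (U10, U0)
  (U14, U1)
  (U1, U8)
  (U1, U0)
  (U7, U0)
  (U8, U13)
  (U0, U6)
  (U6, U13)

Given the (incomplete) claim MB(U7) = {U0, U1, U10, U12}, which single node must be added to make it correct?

Parents of U7: none.
Ch(U7) = {U0}.
Co-parents of U7 (other parents of its children):
  U0: U1, U3, U10, U12
MB(U7) = {U0, U1, U3, U10, U12}.
Comparing with the claimed set, U3 is missing.

U3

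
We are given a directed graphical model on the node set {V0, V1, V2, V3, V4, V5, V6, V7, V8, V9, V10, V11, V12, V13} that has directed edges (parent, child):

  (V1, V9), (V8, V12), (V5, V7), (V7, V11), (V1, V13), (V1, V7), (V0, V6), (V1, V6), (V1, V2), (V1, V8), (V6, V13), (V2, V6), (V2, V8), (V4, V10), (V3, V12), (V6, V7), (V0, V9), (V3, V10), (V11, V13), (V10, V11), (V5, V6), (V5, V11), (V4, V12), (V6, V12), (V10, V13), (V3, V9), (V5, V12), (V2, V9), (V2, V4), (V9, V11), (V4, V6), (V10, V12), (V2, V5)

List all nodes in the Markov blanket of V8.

The Markov blanket of a node is its parents, its children, and the other parents of its children.
V8 has parents V1, V2.
Children of V8: V12.
Co-parents of V8 (other parents of its children):
  V12: V3, V4, V5, V6, V10
Taking the union gives {V1, V2, V3, V4, V5, V6, V10, V12}.

{V1, V2, V3, V4, V5, V6, V10, V12}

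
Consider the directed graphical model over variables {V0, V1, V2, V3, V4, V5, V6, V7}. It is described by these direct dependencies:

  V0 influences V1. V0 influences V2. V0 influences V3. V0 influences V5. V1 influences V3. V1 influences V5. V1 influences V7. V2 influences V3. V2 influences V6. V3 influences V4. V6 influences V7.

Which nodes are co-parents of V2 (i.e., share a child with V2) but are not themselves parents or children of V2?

{V1}

Children of V2: V3, V6.
  V3's other parents are V0, V1.
  V6 has no other parent.
Excluding nodes already adjacent to V2 (V0, V3, V6), the co-parent-only contribution is {V1}.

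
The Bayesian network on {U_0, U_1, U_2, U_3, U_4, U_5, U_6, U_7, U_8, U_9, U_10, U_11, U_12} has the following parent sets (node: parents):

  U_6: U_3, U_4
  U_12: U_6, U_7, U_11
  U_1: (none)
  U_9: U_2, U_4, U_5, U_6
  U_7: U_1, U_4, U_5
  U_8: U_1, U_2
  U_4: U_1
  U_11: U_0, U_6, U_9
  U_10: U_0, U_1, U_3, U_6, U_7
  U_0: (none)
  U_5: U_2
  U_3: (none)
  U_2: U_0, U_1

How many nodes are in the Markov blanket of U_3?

6

U_3 has no parents.
U_3 has children U_6, U_10.
Co-parents of U_3 (other parents of its children):
  U_6's other parent is U_4.
  U_10 also has parents U_0, U_1, U_6, U_7.
MB(U_3) = {U_0, U_1, U_4, U_6, U_7, U_10}, which has 6 nodes.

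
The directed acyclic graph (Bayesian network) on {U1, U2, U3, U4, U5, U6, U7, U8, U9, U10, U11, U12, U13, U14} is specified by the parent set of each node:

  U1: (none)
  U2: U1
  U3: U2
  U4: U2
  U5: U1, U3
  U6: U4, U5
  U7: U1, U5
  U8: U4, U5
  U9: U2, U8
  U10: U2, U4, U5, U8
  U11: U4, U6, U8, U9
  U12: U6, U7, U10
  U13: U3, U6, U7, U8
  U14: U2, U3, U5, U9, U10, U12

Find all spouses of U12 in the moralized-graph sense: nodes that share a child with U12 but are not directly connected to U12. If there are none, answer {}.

Children of U12: U14.
  U14's other parents are U2, U3, U5, U9, U10.
Excluding nodes already adjacent to U12 (U6, U7, U10, U14), the co-parent-only contribution is {U2, U3, U5, U9}.

{U2, U3, U5, U9}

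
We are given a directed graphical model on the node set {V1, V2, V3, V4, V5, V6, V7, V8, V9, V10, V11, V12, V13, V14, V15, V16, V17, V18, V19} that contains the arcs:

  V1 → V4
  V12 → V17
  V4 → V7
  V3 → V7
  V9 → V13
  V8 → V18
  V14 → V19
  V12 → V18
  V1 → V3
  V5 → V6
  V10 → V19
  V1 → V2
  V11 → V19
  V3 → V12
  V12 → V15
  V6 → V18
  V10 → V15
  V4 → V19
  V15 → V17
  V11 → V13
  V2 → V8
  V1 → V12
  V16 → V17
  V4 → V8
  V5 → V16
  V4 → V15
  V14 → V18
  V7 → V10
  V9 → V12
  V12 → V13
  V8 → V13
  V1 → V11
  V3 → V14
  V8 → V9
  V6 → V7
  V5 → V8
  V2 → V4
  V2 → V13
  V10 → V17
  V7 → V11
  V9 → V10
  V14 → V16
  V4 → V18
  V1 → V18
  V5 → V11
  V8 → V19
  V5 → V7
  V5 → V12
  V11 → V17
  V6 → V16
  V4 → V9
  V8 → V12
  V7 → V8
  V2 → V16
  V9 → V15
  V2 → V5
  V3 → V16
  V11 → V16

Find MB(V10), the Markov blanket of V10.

Parents of V10: V7, V9.
V10's children: V15, V17, V19.
Other parents of V10's children:
  V15: V4, V9, V12
  V17: V11, V12, V15, V16
  V19: V4, V8, V11, V14
So the Markov blanket of V10 is {V4, V7, V8, V9, V11, V12, V14, V15, V16, V17, V19}.

{V4, V7, V8, V9, V11, V12, V14, V15, V16, V17, V19}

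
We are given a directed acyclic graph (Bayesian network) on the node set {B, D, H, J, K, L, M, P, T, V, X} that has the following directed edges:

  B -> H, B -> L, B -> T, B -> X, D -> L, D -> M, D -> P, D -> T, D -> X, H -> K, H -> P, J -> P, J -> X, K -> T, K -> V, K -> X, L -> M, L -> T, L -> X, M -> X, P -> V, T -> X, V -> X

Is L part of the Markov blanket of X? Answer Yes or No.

L is a parent of X.
So L ∈ MB(X).

Yes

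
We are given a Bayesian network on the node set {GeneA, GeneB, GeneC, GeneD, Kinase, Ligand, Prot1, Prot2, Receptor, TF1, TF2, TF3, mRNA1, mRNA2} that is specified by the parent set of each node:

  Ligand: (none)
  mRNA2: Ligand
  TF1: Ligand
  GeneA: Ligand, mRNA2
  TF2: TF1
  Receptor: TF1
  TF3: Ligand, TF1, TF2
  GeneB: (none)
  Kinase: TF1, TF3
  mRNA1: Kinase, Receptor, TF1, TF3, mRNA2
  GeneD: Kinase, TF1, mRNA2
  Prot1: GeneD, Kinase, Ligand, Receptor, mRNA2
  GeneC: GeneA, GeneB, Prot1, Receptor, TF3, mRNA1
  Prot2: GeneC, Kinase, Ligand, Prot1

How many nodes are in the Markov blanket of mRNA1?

A node's Markov blanket = Pa ∪ Ch ∪ (parents of Ch other than the node itself).
mRNA1's parents: Kinase, Receptor, TF1, TF3, mRNA2.
Children of mRNA1: GeneC.
For each child, the remaining parents (spouses of mRNA1):
  GeneC also has parents GeneA, GeneB, Prot1, Receptor, TF3.
MB(mRNA1) = {GeneA, GeneB, GeneC, Kinase, Prot1, Receptor, TF1, TF3, mRNA2}, which has 9 nodes.

9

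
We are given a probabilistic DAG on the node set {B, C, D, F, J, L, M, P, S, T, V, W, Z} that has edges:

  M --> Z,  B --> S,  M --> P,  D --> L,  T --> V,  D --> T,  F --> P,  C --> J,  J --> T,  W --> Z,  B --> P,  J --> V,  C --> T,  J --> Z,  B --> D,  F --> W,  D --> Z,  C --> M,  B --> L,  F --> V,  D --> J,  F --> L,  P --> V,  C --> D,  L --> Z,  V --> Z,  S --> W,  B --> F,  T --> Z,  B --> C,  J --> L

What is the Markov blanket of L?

The Markov blanket of a node is its parents, its children, and the other parents of its children.
L's children: Z.
L has parents B, D, F, J.
Co-parents of L (other parents of its children):
  Z: D, J, M, T, V, W
Union: {B, D, F, J} ∪ {Z} ∪ {D, J, M, T, V, W} = {B, D, F, J, M, T, V, W, Z}.

{B, D, F, J, M, T, V, W, Z}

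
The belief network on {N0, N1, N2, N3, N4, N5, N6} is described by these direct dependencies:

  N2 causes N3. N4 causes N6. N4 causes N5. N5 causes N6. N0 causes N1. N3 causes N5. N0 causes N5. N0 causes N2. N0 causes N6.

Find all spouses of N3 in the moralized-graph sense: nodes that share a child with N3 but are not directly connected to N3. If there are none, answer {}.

Children of N3: N5.
  N5: N0, N4
Excluding nodes already adjacent to N3 (N2, N5), the co-parent-only contribution is {N0, N4}.

{N0, N4}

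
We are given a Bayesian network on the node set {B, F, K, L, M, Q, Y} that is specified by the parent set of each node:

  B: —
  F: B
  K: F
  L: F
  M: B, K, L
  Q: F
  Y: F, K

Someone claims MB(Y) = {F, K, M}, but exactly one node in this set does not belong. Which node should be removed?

M

Pa(Y) = {F, K}.
Children of Y: none.
With no children, Y has no spouses; the co-parent set is empty.
MB(Y) = {F, K}.
M is neither a parent, child, nor co-parent of Y, so it does not belong.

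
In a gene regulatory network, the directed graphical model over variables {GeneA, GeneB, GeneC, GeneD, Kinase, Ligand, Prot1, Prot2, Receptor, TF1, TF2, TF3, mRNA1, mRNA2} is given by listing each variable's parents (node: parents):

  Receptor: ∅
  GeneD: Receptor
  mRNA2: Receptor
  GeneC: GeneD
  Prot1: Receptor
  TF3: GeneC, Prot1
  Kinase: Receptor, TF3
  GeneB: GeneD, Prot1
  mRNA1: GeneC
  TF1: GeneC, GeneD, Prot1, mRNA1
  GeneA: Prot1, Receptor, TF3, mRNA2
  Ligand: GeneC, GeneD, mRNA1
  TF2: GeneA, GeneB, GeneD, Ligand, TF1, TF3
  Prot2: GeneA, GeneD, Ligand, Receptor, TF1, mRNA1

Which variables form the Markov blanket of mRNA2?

The Markov blanket of a node is its parents, its children, and the other parents of its children.
Pa(mRNA2) = {Receptor}.
Children of mRNA2: GeneA.
Other parents of mRNA2's children:
  GeneA also has parents Prot1, Receptor, TF3.
Taking the union gives {GeneA, Prot1, Receptor, TF3}.

{GeneA, Prot1, Receptor, TF3}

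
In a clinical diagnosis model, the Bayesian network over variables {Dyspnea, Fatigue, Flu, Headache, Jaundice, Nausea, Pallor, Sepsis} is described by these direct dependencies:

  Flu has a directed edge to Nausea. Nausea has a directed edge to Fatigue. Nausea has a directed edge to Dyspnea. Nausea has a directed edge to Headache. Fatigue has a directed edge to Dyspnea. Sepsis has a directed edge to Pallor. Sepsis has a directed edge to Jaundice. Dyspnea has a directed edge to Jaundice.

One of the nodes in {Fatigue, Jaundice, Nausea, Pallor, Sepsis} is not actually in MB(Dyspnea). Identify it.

A node's Markov blanket = Pa ∪ Ch ∪ (parents of Ch other than the node itself).
Children of Dyspnea: Jaundice.
Parents of Dyspnea: Fatigue, Nausea.
For each child, the remaining parents (spouses of Dyspnea):
  parents(Jaundice) \ {Dyspnea} = {Sepsis}.
MB(Dyspnea) = {Fatigue, Jaundice, Nausea, Sepsis}.
Pallor is neither a parent, child, nor co-parent of Dyspnea, so it does not belong.

Pallor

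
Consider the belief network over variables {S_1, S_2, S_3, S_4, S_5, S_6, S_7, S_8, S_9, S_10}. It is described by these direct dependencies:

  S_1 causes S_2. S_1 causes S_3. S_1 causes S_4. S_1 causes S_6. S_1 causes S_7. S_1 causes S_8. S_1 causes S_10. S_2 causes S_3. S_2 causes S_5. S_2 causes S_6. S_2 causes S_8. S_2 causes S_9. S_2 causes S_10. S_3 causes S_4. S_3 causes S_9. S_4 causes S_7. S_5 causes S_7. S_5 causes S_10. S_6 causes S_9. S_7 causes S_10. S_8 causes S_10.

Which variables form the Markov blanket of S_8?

Parents of S_8: S_1, S_2.
Ch(S_8) = {S_10}.
Other parents of S_8's children:
  S_10 also has parents S_1, S_2, S_5, S_7.
So the Markov blanket of S_8 is {S_1, S_2, S_5, S_7, S_10}.

{S_1, S_2, S_5, S_7, S_10}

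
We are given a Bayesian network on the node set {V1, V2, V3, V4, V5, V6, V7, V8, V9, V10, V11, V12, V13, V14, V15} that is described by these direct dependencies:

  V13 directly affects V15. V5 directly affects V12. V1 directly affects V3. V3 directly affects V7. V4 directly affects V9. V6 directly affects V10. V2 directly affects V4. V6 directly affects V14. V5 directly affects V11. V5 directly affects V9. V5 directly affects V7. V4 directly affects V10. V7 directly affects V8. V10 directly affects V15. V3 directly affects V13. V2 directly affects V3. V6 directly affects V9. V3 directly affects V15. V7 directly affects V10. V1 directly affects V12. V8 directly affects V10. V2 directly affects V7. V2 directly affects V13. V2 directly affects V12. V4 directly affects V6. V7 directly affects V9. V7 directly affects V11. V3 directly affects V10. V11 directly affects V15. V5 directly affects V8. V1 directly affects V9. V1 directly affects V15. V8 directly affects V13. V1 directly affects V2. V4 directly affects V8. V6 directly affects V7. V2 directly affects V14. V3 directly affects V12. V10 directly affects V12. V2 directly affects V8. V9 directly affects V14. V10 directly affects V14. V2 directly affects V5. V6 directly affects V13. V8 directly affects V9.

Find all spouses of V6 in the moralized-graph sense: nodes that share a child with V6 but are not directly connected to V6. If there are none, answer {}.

{V1, V2, V3, V5, V8}

Children of V6: V7, V9, V10, V13, V14.
  V7 also has parents V2, V3, V5.
  V9's other parents are V1, V4, V5, V7, V8.
  V10 also has parents V3, V4, V7, V8.
  V13 also has parents V2, V3, V8.
  V14 also has parents V2, V9, V10.
Excluding nodes already adjacent to V6 (V4, V7, V9, V10, V13, V14), the co-parent-only contribution is {V1, V2, V3, V5, V8}.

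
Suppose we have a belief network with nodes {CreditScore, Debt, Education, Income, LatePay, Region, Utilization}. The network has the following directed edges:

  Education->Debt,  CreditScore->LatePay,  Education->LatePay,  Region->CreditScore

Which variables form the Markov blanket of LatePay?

The Markov blanket of a node is its parents, its children, and the other parents of its children.
Pa(LatePay) = {CreditScore, Education}.
Ch(LatePay) = {}.
LatePay has no children, so there are no co-parents.
Taking the union gives {CreditScore, Education}.

{CreditScore, Education}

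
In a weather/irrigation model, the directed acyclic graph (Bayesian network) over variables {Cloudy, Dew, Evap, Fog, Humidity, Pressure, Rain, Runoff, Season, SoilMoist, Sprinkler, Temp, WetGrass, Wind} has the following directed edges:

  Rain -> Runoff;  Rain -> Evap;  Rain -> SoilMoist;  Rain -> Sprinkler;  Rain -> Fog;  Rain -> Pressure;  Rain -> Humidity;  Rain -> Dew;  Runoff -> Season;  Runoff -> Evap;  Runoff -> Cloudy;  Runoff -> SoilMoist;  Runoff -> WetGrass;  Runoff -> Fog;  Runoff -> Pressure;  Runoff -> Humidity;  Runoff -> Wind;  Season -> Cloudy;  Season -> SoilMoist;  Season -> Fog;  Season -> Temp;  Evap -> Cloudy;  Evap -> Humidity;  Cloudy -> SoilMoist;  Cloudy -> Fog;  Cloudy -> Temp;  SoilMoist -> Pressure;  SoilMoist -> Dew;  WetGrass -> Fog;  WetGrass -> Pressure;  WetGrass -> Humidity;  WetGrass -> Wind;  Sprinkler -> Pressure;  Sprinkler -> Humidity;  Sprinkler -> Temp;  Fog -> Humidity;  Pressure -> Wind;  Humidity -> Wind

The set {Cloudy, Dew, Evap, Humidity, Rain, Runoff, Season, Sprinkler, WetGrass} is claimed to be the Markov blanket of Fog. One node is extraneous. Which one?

Fog's children: Humidity.
Pa(Fog) = {Cloudy, Rain, Runoff, Season, WetGrass}.
Co-parents of Fog (other parents of its children):
  parents(Humidity) \ {Fog} = {Evap, Rain, Runoff, Sprinkler, WetGrass}.
MB(Fog) = {Cloudy, Evap, Humidity, Rain, Runoff, Season, Sprinkler, WetGrass}.
Dew is neither a parent, child, nor co-parent of Fog, so it does not belong.

Dew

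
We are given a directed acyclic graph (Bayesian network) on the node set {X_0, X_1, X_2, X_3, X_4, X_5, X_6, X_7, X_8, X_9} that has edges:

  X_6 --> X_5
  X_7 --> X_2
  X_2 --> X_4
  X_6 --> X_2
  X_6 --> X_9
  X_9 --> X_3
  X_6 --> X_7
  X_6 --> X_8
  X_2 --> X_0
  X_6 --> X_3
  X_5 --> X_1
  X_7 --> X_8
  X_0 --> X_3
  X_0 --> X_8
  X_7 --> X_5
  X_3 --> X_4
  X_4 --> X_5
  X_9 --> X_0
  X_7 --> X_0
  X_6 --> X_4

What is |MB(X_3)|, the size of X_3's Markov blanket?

5

X_3 has child X_4.
Pa(X_3) = {X_0, X_6, X_9}.
For each child, the remaining parents (spouses of X_3):
  X_4: X_2, X_6
MB(X_3) = {X_0, X_2, X_4, X_6, X_9}, which has 5 nodes.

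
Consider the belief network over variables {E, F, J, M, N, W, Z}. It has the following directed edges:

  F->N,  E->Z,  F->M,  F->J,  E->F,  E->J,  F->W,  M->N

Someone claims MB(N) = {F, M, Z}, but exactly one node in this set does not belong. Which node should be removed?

N has parents F, M.
Ch(N) = {}.
N has no children, so there are no co-parents.
MB(N) = {F, M}.
Z is neither a parent, child, nor co-parent of N, so it does not belong.

Z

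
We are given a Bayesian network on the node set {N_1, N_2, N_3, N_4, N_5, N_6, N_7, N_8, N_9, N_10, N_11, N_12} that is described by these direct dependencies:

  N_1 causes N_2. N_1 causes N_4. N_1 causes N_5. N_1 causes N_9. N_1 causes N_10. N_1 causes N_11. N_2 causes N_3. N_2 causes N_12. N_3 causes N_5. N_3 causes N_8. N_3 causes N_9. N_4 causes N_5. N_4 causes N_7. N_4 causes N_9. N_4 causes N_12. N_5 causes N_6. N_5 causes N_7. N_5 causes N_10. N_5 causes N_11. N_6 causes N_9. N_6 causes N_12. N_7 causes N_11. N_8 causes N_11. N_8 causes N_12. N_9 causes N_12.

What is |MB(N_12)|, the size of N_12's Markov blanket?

5

N_12's parents: N_2, N_4, N_6, N_8, N_9.
N_12 has no children.
With no children, N_12 has no spouses; the co-parent set is empty.
MB(N_12) = {N_2, N_4, N_6, N_8, N_9}, which has 5 nodes.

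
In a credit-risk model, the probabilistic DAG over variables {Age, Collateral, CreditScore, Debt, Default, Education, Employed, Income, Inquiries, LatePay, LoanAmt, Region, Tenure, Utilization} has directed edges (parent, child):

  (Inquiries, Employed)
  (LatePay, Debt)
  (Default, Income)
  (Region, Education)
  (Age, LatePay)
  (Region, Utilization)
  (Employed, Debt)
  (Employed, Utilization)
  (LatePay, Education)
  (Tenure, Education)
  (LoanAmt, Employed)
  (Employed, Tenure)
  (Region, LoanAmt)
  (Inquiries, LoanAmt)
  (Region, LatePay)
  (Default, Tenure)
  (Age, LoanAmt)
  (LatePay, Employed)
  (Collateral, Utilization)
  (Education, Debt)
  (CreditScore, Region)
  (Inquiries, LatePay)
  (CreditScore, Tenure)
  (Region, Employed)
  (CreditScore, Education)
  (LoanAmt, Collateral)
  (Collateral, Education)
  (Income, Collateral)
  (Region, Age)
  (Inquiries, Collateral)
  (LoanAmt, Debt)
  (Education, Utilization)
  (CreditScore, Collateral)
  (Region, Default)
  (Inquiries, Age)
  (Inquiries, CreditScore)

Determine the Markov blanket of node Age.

{Inquiries, LatePay, LoanAmt, Region}

Age has parents Inquiries, Region.
Ch(Age) = {LatePay, LoanAmt}.
Co-parents of Age (other parents of its children):
  LatePay also has parents Inquiries, Region.
  LoanAmt also has parents Inquiries, Region.
MB(Age) = {Inquiries, LatePay, LoanAmt, Region}.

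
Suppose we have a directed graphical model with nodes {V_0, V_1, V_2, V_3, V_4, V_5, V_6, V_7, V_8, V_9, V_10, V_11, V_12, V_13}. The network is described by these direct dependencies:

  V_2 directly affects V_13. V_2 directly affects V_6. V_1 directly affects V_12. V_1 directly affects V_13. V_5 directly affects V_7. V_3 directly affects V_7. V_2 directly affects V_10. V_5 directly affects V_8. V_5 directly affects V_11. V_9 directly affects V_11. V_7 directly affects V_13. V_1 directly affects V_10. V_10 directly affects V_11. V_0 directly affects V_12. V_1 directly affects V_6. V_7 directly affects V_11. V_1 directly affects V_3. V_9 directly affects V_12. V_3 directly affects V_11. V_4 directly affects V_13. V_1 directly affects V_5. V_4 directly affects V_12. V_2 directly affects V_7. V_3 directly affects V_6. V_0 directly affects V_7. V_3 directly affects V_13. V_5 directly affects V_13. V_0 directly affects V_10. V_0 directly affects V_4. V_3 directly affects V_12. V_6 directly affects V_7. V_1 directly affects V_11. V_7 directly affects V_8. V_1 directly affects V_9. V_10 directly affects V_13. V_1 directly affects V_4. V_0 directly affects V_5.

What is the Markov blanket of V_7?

V_7's parents: V_0, V_2, V_3, V_5, V_6.
Children of V_7: V_8, V_11, V_13.
For each child, the remaining parents (spouses of V_7):
  parents(V_8) \ {V_7} = {V_5}.
  parents(V_11) \ {V_7} = {V_1, V_3, V_5, V_9, V_10}.
  V_13's other parents are V_1, V_2, V_3, V_4, V_5, V_10.
Union: {V_0, V_2, V_3, V_5, V_6} ∪ {V_8, V_11, V_13} ∪ {V_1, V_2, V_3, V_4, V_5, V_9, V_10} = {V_0, V_1, V_2, V_3, V_4, V_5, V_6, V_8, V_9, V_10, V_11, V_13}.

{V_0, V_1, V_2, V_3, V_4, V_5, V_6, V_8, V_9, V_10, V_11, V_13}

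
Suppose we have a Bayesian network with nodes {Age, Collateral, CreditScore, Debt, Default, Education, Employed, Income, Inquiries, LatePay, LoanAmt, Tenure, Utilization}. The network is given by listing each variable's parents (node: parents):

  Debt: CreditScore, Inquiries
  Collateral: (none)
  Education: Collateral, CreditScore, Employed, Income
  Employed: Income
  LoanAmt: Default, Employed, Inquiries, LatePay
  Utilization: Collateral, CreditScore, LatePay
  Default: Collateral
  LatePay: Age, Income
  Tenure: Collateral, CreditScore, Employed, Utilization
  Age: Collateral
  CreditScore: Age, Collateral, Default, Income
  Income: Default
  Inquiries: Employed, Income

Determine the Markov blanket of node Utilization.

{Collateral, CreditScore, Employed, LatePay, Tenure}

A node's Markov blanket = Pa ∪ Ch ∪ (parents of Ch other than the node itself).
Pa(Utilization) = {Collateral, CreditScore, LatePay}.
Children of Utilization: Tenure.
Co-parents of Utilization (other parents of its children):
  Tenure also has parents Collateral, CreditScore, Employed.
Union: {Collateral, CreditScore, LatePay} ∪ {Tenure} ∪ {Collateral, CreditScore, Employed} = {Collateral, CreditScore, Employed, LatePay, Tenure}.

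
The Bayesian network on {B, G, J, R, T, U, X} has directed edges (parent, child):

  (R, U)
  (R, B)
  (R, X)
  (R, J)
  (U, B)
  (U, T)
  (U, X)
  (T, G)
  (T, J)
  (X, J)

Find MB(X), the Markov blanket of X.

By definition, MB(X) is built from X's parents, X's children, and the co-parents of X.
Pa(X) = {R, U}.
Ch(X) = {J}.
For each child, the remaining parents (spouses of X):
  J also has parents R, T.
So the Markov blanket of X is {J, R, T, U}.

{J, R, T, U}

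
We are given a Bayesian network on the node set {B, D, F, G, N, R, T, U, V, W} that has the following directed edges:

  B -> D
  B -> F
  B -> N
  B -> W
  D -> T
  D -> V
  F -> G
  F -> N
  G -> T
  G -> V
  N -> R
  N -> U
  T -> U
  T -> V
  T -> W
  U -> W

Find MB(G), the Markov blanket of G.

Pa(G) = {F}.
Children of G: T, V.
Co-parents of G (other parents of its children):
  T: D
  V: D, T
Taking the union gives {D, F, T, V}.

{D, F, T, V}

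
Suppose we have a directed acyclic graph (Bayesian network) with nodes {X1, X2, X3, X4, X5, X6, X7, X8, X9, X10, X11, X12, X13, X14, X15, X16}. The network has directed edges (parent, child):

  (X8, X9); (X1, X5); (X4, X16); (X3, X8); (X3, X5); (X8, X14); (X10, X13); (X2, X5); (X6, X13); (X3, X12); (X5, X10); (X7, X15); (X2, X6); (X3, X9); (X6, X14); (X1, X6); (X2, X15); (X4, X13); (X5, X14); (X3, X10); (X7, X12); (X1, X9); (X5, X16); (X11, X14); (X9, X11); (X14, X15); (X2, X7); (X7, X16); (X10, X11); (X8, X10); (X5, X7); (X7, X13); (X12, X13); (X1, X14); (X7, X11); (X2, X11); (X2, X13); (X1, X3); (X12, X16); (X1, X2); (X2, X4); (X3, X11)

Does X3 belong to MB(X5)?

X3 is a parent of X5.
So X3 ∈ MB(X5).

Yes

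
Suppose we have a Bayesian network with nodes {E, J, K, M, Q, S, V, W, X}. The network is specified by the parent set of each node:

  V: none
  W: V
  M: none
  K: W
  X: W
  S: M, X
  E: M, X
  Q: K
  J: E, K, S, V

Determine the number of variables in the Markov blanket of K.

6

A node's Markov blanket = Pa ∪ Ch ∪ (parents of Ch other than the node itself).
Parents of K: W.
K has children J, Q.
Other parents of K's children:
  Q: —
  J: E, S, V
MB(K) = {E, J, Q, S, V, W}, which has 6 nodes.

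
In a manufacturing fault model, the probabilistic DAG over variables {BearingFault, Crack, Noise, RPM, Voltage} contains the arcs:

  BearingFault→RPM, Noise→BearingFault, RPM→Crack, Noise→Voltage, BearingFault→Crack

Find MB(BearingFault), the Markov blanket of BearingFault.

{Crack, Noise, RPM}

A node's Markov blanket = Pa ∪ Ch ∪ (parents of Ch other than the node itself).
BearingFault has children Crack, RPM.
Pa(BearingFault) = {Noise}.
For each child, the remaining parents (spouses of BearingFault):
  RPM: —
  Crack: RPM
Taking the union gives {Crack, Noise, RPM}.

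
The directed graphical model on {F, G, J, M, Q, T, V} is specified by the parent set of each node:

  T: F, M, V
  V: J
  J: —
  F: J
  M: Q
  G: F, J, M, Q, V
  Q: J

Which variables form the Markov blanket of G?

Pa(G) = {F, J, M, Q, V}.
Children of G: none.
G has no children, so there are no co-parents.
So the Markov blanket of G is {F, J, M, Q, V}.

{F, J, M, Q, V}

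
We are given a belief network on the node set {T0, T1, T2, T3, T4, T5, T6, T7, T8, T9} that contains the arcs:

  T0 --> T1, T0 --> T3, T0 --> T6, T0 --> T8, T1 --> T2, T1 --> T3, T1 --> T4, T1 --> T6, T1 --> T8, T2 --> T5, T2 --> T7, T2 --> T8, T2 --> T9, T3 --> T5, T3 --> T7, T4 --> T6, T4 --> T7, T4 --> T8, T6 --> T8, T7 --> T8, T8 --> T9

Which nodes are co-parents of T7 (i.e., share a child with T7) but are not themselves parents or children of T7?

Children of T7: T8.
  T8: T0, T1, T2, T4, T6
Excluding nodes already adjacent to T7 (T2, T3, T4, T8), the co-parent-only contribution is {T0, T1, T6}.

{T0, T1, T6}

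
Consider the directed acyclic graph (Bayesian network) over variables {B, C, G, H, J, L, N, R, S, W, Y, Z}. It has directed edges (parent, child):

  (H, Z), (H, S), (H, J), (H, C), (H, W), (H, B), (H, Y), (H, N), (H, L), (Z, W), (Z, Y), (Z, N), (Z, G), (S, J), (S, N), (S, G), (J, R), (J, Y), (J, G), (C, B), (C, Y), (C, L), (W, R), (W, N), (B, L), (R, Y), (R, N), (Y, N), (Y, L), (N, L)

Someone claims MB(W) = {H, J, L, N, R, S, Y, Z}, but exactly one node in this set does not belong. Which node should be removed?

A node's Markov blanket = Pa ∪ Ch ∪ (parents of Ch other than the node itself).
W has parents H, Z.
W has children N, R.
Co-parents of W (other parents of its children):
  R: J
  N: H, R, S, Y, Z
MB(W) = {H, J, N, R, S, Y, Z}.
L is neither a parent, child, nor co-parent of W, so it does not belong.

L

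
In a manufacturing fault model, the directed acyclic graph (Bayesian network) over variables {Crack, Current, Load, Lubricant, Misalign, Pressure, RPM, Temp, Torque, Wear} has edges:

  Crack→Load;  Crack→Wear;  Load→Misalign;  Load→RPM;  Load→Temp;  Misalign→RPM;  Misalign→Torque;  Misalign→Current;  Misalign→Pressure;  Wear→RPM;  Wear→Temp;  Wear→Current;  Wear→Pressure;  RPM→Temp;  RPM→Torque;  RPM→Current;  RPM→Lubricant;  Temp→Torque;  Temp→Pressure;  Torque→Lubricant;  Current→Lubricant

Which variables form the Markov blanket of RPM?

RPM has parents Load, Misalign, Wear.
RPM has children Current, Lubricant, Temp, Torque.
Co-parents of RPM (other parents of its children):
  Temp's other parents are Load, Wear.
  Torque's other parents are Misalign, Temp.
  Current also has parents Misalign, Wear.
  Lubricant's other parents are Current, Torque.
MB(RPM) = {Current, Load, Lubricant, Misalign, Temp, Torque, Wear}.

{Current, Load, Lubricant, Misalign, Temp, Torque, Wear}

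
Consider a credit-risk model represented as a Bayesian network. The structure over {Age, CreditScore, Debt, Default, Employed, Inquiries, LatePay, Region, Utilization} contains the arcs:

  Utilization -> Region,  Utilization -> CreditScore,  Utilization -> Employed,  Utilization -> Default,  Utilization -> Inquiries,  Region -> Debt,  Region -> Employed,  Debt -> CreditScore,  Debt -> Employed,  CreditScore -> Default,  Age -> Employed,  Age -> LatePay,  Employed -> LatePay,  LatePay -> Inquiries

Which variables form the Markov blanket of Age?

A node's Markov blanket = Pa ∪ Ch ∪ (parents of Ch other than the node itself).
Children of Age: Employed, LatePay.
Parents of Age: none.
For each child, the remaining parents (spouses of Age):
  parents(Employed) \ {Age} = {Debt, Region, Utilization}.
  parents(LatePay) \ {Age} = {Employed}.
Union: {} ∪ {Employed, LatePay} ∪ {Debt, Employed, Region, Utilization} = {Debt, Employed, LatePay, Region, Utilization}.

{Debt, Employed, LatePay, Region, Utilization}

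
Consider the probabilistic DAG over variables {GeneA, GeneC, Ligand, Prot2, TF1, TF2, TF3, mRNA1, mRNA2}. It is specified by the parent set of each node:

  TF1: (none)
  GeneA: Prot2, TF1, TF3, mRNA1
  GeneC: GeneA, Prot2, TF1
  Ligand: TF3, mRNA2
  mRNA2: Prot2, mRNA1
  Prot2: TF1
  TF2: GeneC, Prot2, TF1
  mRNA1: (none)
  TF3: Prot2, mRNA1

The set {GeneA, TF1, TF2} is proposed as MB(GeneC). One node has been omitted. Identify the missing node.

Prot2

By definition, MB(GeneC) is built from GeneC's parents, GeneC's children, and the co-parents of GeneC.
GeneC's parents: GeneA, Prot2, TF1.
GeneC has child TF2.
Co-parents of GeneC (other parents of its children):
  TF2: Prot2, TF1
MB(GeneC) = {GeneA, Prot2, TF1, TF2}.
Comparing with the claimed set, Prot2 is missing.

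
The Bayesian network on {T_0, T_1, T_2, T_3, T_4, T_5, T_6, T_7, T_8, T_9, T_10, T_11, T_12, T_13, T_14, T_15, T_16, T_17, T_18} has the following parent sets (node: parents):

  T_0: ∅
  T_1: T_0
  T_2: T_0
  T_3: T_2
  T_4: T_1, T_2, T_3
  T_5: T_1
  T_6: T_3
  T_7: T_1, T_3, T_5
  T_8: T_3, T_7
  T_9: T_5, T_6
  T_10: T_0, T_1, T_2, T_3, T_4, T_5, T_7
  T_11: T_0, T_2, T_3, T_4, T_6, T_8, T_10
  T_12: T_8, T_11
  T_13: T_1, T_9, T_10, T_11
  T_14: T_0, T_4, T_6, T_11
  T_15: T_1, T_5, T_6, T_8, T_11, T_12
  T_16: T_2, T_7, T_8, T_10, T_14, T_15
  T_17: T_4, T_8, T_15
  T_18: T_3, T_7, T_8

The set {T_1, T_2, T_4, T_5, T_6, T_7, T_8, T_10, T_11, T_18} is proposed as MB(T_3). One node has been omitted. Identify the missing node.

T_0

Recall MB(v) = parents ∪ children ∪ spouses, where spouses are the other parents of v's children.
Parents of T_3: T_2.
T_3 has children T_4, T_6, T_7, T_8, T_10, T_11, T_18.
Co-parents of T_3 (other parents of its children):
  T_4 also has parents T_1, T_2.
  T_6: no additional parents.
  T_7 also has parents T_1, T_5.
  parents(T_8) \ {T_3} = {T_7}.
  T_10 also has parents T_0, T_1, T_2, T_4, T_5, T_7.
  parents(T_11) \ {T_3} = {T_0, T_2, T_4, T_6, T_8, T_10}.
  T_18's other parents are T_7, T_8.
MB(T_3) = {T_0, T_1, T_2, T_4, T_5, T_6, T_7, T_8, T_10, T_11, T_18}.
Comparing with the claimed set, T_0 is missing.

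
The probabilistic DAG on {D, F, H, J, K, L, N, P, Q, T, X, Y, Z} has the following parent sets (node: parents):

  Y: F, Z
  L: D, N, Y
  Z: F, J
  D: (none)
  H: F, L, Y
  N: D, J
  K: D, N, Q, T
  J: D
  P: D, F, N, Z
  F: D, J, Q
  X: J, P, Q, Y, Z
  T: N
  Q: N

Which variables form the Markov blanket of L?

By definition, MB(L) is built from L's parents, L's children, and the co-parents of L.
Children of L: H.
Pa(L) = {D, N, Y}.
Co-parents of L (other parents of its children):
  H: F, Y
So the Markov blanket of L is {D, F, H, N, Y}.

{D, F, H, N, Y}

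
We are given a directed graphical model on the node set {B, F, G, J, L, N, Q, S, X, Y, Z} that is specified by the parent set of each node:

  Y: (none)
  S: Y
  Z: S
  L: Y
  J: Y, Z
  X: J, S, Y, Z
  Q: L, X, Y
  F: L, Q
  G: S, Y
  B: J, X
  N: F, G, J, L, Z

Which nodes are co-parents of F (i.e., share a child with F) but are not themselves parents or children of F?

Children of F: N.
  N's other parents are G, J, L, Z.
Excluding nodes already adjacent to F (L, N, Q), the co-parent-only contribution is {G, J, Z}.

{G, J, Z}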